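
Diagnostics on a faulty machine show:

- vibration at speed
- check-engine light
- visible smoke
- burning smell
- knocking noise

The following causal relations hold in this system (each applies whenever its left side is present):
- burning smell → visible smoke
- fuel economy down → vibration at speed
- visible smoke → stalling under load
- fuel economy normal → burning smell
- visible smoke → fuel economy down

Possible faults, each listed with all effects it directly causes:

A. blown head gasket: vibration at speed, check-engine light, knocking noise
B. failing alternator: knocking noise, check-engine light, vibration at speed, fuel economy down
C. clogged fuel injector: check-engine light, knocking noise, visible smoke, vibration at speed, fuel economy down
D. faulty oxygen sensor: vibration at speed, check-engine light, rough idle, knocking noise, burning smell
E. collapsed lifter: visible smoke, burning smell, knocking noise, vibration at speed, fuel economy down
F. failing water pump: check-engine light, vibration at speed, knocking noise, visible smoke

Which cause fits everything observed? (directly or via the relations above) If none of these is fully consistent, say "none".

D

For each candidate, compare predicted effects to what was observed:
(A) blown head gasket — does not account for visible smoke, burning smell
(B) failing alternator — does not account for visible smoke, burning smell
(C) clogged fuel injector — vibration at speed ✓; check-engine light ✓; visible smoke ✓; burning smell ✗; knocking noise ✓
(D) faulty oxygen sensor — vibration at speed ✓; check-engine light ✓; visible smoke ✓ (through burning smell → visible smoke); burning smell ✓; knocking noise ✓
(E) collapsed lifter — does not account for check-engine light
(F) failing water pump — does not account for burning smell
(D) is the only candidate with no mismatches.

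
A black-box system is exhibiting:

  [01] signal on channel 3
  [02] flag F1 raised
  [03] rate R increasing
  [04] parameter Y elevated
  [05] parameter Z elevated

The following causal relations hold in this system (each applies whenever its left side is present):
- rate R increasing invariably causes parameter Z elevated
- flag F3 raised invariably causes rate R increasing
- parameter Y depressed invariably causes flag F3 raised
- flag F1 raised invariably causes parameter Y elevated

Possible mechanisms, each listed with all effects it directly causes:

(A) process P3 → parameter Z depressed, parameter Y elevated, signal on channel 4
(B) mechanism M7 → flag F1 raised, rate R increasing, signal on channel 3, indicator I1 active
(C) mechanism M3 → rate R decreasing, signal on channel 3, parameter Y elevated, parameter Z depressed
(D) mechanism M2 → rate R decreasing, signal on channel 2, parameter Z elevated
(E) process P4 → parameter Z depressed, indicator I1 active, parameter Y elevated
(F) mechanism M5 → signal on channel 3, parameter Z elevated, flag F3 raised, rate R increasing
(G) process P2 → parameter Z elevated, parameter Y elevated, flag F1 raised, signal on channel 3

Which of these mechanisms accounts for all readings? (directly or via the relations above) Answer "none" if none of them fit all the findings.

For each candidate, compare predicted effects to what was observed:
(A) process P3 — signal on channel 3 ✗; flag F1 raised ✗; rate R increasing ✗; parameter Y elevated ✓; parameter Z elevated ✗
(B) mechanism M7 — signal on channel 3 ✓; flag F1 raised ✓; rate R increasing ✓; parameter Y elevated ✓ (through flag F1 raised → parameter Y elevated); parameter Z elevated ✓ (through rate R increasing → parameter Z elevated)
(C) mechanism M3 — signal on channel 3 ✓; flag F1 raised ✗; rate R increasing ✗; parameter Y elevated ✓; parameter Z elevated ✗
(D) mechanism M2 — signal on channel 3 ✗; flag F1 raised ✗; rate R increasing ✗; parameter Y elevated ✗; parameter Z elevated ✓
(E) process P4 — fails on signal on channel 3, flag F1 raised, rate R increasing, parameter Z elevated (predicts parameter Z depressed, not parameter Z elevated)
(F) mechanism M5 — does not account for flag F1 raised, parameter Y elevated
(G) process P2 — does not account for rate R increasing
Only (B) is consistent with every observation.

B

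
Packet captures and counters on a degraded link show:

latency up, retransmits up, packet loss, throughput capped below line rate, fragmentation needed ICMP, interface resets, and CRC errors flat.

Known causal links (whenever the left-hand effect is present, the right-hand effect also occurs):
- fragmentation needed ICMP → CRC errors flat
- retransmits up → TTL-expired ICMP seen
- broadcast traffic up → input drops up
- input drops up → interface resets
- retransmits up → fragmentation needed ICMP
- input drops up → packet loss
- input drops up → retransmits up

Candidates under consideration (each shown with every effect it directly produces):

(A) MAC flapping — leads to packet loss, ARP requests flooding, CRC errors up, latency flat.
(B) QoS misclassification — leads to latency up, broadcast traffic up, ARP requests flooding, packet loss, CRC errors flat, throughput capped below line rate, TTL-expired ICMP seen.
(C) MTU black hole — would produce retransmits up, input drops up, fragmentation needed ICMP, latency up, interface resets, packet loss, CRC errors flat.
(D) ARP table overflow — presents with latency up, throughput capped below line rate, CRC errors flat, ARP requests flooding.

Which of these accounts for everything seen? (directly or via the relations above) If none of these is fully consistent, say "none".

Testing each hypothesis:
(A) MAC flapping — latency up NO; retransmits up NO; packet loss yes; throughput capped below line rate NO; fragmentation needed ICMP NO; interface resets NO; CRC errors flat NO
(B) QoS misclassification — accounts for every observation (retransmits up via broadcast traffic up → input drops up → retransmits up)
(C) MTU black hole — does not account for throughput capped below line rate
(D) ARP table overflow — latency up yes; retransmits up NO; packet loss NO; throughput capped below line rate yes; fragmentation needed ICMP NO; interface resets NO; CRC errors flat yes
(B) alone accounts for all the evidence.

B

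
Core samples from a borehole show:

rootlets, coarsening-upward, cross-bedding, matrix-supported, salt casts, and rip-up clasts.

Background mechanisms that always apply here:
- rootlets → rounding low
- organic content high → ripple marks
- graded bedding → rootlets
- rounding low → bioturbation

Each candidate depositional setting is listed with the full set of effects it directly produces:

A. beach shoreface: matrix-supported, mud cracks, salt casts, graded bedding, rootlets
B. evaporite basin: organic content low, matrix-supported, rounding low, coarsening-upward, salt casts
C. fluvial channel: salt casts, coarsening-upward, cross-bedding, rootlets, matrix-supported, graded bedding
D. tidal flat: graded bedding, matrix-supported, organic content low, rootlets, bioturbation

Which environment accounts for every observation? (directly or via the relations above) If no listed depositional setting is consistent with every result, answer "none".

Checking each candidate against the observations:
(A) beach shoreface — rootlets +; coarsening-upward -; cross-bedding -; matrix-supported +; salt casts +; rip-up clasts -
(B) evaporite basin — rootlets -; coarsening-upward +; cross-bedding -; matrix-supported +; salt casts +; rip-up clasts -
(C) fluvial channel — does not account for rip-up clasts
(D) tidal flat — does not account for coarsening-upward, cross-bedding, salt casts, rip-up clasts
Every candidate fails on at least one observation.

none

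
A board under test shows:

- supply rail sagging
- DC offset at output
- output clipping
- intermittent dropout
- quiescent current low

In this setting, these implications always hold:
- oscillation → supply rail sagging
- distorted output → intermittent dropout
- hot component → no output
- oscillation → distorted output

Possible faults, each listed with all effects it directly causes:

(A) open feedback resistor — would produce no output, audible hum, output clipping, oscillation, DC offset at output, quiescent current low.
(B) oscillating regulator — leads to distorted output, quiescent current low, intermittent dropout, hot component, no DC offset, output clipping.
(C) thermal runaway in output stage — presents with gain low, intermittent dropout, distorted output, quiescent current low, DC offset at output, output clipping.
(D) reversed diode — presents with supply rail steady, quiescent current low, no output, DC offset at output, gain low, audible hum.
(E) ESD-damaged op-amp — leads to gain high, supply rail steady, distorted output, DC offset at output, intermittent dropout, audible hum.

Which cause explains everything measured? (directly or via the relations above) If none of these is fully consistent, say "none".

A

For each candidate, compare predicted effects to what was observed:
(A) open feedback resistor — supply rail sagging match (through oscillation → supply rail sagging); DC offset at output match; output clipping match; intermittent dropout match (through oscillation → distorted output → intermittent dropout); quiescent current low match
(B) oscillating regulator — fails on supply rail sagging, DC offset at output (predicts no DC offset, not DC offset at output)
(C) thermal runaway in output stage — does not account for supply rail sagging
(D) reversed diode — supply rail sagging miss; DC offset at output match; output clipping miss; intermittent dropout miss; quiescent current low match
(E) ESD-damaged op-amp — fails on supply rail sagging, output clipping, quiescent current low (predicts supply rail steady, not supply rail sagging)
Only (A) is consistent with every observation.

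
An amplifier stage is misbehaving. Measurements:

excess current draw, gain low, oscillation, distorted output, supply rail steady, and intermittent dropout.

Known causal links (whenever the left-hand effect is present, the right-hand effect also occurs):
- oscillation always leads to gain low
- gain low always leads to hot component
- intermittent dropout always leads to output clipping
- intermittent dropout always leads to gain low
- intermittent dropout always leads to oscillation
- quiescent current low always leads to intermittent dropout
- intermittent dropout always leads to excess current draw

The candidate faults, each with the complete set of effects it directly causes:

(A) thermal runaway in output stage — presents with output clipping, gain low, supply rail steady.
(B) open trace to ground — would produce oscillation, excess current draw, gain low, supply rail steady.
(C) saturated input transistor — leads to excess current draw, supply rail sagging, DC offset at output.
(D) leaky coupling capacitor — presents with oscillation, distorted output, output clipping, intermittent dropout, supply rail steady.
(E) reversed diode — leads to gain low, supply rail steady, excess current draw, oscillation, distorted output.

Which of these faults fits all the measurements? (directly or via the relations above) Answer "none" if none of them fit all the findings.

D

Checking each candidate against the observations:
(A) thermal runaway in output stage — excess current draw ✗; gain low ✓; oscillation ✗; distorted output ✗; supply rail steady ✓; intermittent dropout ✗
(B) open trace to ground — excess current draw ✓; gain low ✓; oscillation ✓; distorted output ✗; supply rail steady ✓; intermittent dropout ✗
(C) saturated input transistor — fails on gain low, oscillation, distorted output, supply rail steady, intermittent dropout (predicts supply rail sagging, not supply rail steady)
(D) leaky coupling capacitor — accounts for every observation (excess current draw by intermittent dropout → excess current draw)
(E) reversed diode — excess current draw ✓; gain low ✓; oscillation ✓; distorted output ✓; supply rail steady ✓; intermittent dropout ✗
(D) alone accounts for all the evidence.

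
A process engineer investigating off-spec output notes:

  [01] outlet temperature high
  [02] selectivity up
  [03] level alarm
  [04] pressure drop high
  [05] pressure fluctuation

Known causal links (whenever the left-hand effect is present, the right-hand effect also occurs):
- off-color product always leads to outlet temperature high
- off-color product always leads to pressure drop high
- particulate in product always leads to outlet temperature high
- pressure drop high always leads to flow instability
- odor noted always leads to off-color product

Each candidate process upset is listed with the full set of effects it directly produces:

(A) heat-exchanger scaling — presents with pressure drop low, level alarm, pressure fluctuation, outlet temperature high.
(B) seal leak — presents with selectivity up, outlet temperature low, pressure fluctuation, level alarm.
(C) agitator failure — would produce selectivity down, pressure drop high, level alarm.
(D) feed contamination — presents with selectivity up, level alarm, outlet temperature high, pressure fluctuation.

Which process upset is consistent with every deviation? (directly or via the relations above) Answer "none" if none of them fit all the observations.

none

Checking each candidate against the observations:
(A) heat-exchanger scaling — fails on selectivity up, pressure drop high (predicts pressure drop low, not pressure drop high)
(B) seal leak — outlet temperature high NO; selectivity up yes; level alarm yes; pressure drop high NO; pressure fluctuation yes
(C) agitator failure — outlet temperature high NO; selectivity up NO; level alarm yes; pressure drop high yes; pressure fluctuation NO
(D) feed contamination — does not account for pressure drop high
None of the listed candidates fits everything.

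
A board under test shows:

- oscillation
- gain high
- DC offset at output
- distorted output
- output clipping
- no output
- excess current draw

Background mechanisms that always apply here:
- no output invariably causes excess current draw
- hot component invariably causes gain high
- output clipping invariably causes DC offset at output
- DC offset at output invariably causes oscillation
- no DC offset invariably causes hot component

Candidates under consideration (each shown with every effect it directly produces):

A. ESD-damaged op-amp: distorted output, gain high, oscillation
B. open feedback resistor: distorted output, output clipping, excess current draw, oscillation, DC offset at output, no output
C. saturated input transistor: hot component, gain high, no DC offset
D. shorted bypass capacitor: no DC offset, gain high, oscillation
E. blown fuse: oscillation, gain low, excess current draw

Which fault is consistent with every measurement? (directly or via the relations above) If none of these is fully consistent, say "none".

Checking each candidate against the observations:
(A) ESD-damaged op-amp — oscillation ✓; gain high ✓; DC offset at output ✗; distorted output ✓; output clipping ✗; no output ✗; excess current draw ✗
(B) open feedback resistor — does not account for gain high
(C) saturated input transistor — fails on oscillation, DC offset at output, distorted output, output clipping, no output, excess current draw (predicts no DC offset, not DC offset at output)
(D) shorted bypass capacitor — fails on DC offset at output, distorted output, output clipping, no output, excess current draw (predicts no DC offset, not DC offset at output)
(E) blown fuse — fails on gain high, DC offset at output, distorted output, output clipping, no output (predicts gain low, not gain high)
Every candidate fails on at least one observation.

none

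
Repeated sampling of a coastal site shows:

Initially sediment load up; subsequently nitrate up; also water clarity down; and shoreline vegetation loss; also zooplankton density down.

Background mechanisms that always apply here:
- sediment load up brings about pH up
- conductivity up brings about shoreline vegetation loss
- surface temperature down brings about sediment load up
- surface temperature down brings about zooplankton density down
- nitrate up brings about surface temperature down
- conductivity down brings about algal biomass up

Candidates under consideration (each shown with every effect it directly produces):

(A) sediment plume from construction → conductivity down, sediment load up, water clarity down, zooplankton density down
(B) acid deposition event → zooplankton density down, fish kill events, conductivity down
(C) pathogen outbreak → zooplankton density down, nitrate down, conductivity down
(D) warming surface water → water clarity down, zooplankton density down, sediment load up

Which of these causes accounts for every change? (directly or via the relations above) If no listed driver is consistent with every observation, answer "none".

none

For each candidate, compare predicted effects to what was observed:
(A) sediment plume from construction — sediment load up +; nitrate up -; water clarity down +; shoreline vegetation loss -; zooplankton density down +
(B) acid deposition event — does not account for sediment load up, nitrate up, water clarity down, shoreline vegetation loss
(C) pathogen outbreak — fails on sediment load up, nitrate up, water clarity down, shoreline vegetation loss (predicts nitrate down, not nitrate up)
(D) warming surface water — sediment load up +; nitrate up -; water clarity down +; shoreline vegetation loss -; zooplankton density down +
Every candidate fails on at least one observation.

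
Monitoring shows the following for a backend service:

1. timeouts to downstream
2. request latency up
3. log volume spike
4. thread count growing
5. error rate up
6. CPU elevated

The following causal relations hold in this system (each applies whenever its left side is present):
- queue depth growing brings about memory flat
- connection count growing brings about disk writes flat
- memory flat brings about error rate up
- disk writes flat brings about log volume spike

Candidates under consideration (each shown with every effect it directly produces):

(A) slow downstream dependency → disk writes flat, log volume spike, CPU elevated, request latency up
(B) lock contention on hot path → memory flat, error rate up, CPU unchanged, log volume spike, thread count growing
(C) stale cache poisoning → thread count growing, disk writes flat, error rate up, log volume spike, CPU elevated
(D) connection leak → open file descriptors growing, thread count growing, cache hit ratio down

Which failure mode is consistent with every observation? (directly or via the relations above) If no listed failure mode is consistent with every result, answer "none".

none

Per-candidate check:
(A) slow downstream dependency — timeouts to downstream miss; request latency up match; log volume spike match; thread count growing miss; error rate up miss; CPU elevated match
(B) lock contention on hot path — fails on timeouts to downstream, request latency up, CPU elevated (predicts CPU unchanged, not CPU elevated)
(C) stale cache poisoning — timeouts to downstream miss; request latency up miss; log volume spike match; thread count growing match; error rate up match; CPU elevated match
(D) connection leak — timeouts to downstream miss; request latency up miss; log volume spike miss; thread count growing match; error rate up miss; CPU elevated miss
No candidate is consistent with all observations.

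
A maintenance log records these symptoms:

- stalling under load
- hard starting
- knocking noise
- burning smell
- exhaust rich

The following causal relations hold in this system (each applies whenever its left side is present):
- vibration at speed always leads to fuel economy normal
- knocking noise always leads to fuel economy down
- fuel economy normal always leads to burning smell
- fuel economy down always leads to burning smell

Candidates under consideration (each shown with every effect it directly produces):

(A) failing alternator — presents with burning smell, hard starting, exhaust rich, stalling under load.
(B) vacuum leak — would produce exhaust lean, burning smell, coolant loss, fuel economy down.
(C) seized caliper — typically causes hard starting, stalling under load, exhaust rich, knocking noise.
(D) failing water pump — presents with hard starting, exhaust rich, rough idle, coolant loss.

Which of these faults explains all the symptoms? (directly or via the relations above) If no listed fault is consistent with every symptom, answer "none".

C

For each candidate, compare predicted effects to what was observed:
(A) failing alternator — does not account for knocking noise
(B) vacuum leak — fails on stalling under load, hard starting, knocking noise, exhaust rich (predicts exhaust lean, not exhaust rich)
(C) seized caliper — accounts for every observation (burning smell via knocking noise → fuel economy down → burning smell)
(D) failing water pump — stalling under load NO; hard starting yes; knocking noise NO; burning smell NO; exhaust rich yes
(C) alone accounts for all the evidence.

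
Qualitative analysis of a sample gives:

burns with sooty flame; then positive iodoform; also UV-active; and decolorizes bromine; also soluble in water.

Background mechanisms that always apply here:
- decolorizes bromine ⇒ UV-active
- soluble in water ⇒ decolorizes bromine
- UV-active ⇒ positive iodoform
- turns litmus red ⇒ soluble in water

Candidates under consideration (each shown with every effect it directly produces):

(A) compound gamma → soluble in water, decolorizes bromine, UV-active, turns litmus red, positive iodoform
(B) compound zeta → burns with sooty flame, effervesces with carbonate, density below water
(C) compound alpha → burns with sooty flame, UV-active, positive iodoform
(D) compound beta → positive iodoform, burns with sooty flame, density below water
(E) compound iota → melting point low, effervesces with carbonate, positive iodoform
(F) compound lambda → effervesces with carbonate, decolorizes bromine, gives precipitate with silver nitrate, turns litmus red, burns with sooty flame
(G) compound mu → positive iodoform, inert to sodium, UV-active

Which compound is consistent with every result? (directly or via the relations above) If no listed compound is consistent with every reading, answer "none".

Testing each hypothesis:
(A) compound gamma — does not account for burns with sooty flame
(B) compound zeta — does not account for positive iodoform, UV-active, decolorizes bromine, soluble in water
(C) compound alpha — burns with sooty flame ✓; positive iodoform ✓; UV-active ✓; decolorizes bromine ✗; soluble in water ✗
(D) compound beta — does not account for UV-active, decolorizes bromine, soluble in water
(E) compound iota — does not account for burns with sooty flame, UV-active, decolorizes bromine, soluble in water
(F) compound lambda — burns with sooty flame ✓; positive iodoform ✓ (by decolorizes bromine → UV-active → positive iodoform); UV-active ✓ (by decolorizes bromine → UV-active); decolorizes bromine ✓; soluble in water ✓ (by turns litmus red → soluble in water)
(G) compound mu — burns with sooty flame ✗; positive iodoform ✓; UV-active ✓; decolorizes bromine ✗; soluble in water ✗
(F) is the only candidate with no mismatches.

F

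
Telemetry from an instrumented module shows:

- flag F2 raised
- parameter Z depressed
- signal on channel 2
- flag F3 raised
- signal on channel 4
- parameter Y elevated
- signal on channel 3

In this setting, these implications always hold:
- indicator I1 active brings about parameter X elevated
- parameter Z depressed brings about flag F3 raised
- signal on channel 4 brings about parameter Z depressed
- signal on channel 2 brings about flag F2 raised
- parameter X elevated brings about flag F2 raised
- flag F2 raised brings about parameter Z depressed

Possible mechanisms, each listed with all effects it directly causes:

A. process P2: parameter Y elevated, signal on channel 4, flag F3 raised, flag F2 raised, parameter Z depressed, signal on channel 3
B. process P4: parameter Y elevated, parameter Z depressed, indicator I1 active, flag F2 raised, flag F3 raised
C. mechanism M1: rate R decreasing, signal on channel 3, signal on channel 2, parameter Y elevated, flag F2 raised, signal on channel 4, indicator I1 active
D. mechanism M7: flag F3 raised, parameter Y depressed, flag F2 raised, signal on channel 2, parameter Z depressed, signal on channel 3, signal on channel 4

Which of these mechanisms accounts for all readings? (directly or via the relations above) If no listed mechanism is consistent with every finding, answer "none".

C

Checking each candidate against the observations:
(A) process P2 — flag F2 raised match; parameter Z depressed match; signal on channel 2 miss; flag F3 raised match; signal on channel 4 match; parameter Y elevated match; signal on channel 3 match
(B) process P4 — flag F2 raised match; parameter Z depressed match; signal on channel 2 miss; flag F3 raised match; signal on channel 4 miss; parameter Y elevated match; signal on channel 3 miss
(C) mechanism M1 — flag F2 raised match; parameter Z depressed match (by signal on channel 4 → parameter Z depressed); signal on channel 2 match; flag F3 raised match (by signal on channel 4 → parameter Z depressed → flag F3 raised); signal on channel 4 match; parameter Y elevated match; signal on channel 3 match
(D) mechanism M7 — flag F2 raised match; parameter Z depressed match; signal on channel 2 match; flag F3 raised match; signal on channel 4 match; parameter Y elevated miss; signal on channel 3 match
(C) alone accounts for all the evidence.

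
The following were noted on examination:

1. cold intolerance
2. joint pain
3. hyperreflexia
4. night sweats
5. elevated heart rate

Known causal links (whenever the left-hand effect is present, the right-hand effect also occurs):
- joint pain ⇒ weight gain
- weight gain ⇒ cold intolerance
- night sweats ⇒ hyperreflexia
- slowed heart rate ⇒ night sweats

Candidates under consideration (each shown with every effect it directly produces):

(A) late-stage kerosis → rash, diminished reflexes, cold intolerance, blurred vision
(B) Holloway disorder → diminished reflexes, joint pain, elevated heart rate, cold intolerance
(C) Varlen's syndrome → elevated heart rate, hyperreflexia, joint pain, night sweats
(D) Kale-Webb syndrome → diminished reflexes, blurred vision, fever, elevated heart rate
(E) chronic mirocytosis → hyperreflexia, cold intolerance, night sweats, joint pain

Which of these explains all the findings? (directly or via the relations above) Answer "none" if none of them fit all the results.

Testing each hypothesis:
(A) late-stage kerosis — fails on joint pain, hyperreflexia, night sweats, elevated heart rate (predicts diminished reflexes, not hyperreflexia)
(B) Holloway disorder — fails on hyperreflexia, night sweats (predicts diminished reflexes, not hyperreflexia)
(C) Varlen's syndrome — cold intolerance ✓ (through joint pain → weight gain → cold intolerance); joint pain ✓; hyperreflexia ✓; night sweats ✓; elevated heart rate ✓
(D) Kale-Webb syndrome — cold intolerance ✗; joint pain ✗; hyperreflexia ✗; night sweats ✗; elevated heart rate ✓
(E) chronic mirocytosis — does not account for elevated heart rate
(C) is the only candidate with no mismatches.

C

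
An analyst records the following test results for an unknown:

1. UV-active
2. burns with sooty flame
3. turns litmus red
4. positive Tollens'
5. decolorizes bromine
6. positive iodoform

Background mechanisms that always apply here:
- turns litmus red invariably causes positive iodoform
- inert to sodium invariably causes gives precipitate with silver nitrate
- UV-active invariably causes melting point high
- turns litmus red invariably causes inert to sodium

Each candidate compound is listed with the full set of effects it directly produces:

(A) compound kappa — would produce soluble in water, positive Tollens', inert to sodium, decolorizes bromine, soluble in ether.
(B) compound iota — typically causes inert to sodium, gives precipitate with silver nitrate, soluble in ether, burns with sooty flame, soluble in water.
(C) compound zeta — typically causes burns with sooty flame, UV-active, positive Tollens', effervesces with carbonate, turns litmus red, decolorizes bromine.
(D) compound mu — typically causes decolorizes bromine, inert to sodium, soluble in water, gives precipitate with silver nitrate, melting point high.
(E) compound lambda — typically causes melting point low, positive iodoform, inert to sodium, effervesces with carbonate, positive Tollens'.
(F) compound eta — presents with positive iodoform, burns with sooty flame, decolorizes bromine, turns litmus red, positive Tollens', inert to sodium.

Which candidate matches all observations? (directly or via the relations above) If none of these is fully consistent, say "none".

C

Testing each hypothesis:
(A) compound kappa — UV-active -; burns with sooty flame -; turns litmus red -; positive Tollens' +; decolorizes bromine +; positive iodoform -
(B) compound iota — UV-active -; burns with sooty flame +; turns litmus red -; positive Tollens' -; decolorizes bromine -; positive iodoform -
(C) compound zeta — UV-active +; burns with sooty flame +; turns litmus red +; positive Tollens' +; decolorizes bromine +; positive iodoform + (through turns litmus red → positive iodoform)
(D) compound mu — UV-active -; burns with sooty flame -; turns litmus red -; positive Tollens' -; decolorizes bromine +; positive iodoform -
(E) compound lambda — does not account for UV-active, burns with sooty flame, turns litmus red, decolorizes bromine
(F) compound eta — does not account for UV-active
(C) alone accounts for all the evidence.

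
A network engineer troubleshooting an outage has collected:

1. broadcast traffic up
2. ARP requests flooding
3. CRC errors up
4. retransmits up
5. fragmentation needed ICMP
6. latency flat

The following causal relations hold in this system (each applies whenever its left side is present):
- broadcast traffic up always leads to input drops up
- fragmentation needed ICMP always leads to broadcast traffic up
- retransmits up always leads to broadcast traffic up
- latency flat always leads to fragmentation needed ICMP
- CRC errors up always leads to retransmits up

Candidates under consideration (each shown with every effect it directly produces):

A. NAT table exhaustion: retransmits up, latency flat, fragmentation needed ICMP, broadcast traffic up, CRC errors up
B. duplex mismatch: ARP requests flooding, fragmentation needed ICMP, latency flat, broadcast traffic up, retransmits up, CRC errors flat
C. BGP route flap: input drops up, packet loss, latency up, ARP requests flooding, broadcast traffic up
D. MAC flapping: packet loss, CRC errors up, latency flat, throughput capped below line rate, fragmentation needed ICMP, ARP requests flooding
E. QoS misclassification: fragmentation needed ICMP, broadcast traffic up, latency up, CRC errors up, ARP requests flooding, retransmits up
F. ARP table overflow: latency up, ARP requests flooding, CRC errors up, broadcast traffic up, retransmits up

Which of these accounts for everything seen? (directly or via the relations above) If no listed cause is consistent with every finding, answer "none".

D

Per-candidate check:
(A) NAT table exhaustion — broadcast traffic up match; ARP requests flooding miss; CRC errors up match; retransmits up match; fragmentation needed ICMP match; latency flat match
(B) duplex mismatch — broadcast traffic up match; ARP requests flooding match; CRC errors up miss; retransmits up match; fragmentation needed ICMP match; latency flat match
(C) BGP route flap — fails on CRC errors up, retransmits up, fragmentation needed ICMP, latency flat (predicts latency up, not latency flat)
(D) MAC flapping — accounts for every observation (broadcast traffic up through fragmentation needed ICMP → broadcast traffic up)
(E) QoS misclassification — fails on latency flat (predicts latency up, not latency flat)
(F) ARP table overflow — broadcast traffic up match; ARP requests flooding match; CRC errors up match; retransmits up match; fragmentation needed ICMP miss; latency flat miss
(D) is the only candidate with no mismatches.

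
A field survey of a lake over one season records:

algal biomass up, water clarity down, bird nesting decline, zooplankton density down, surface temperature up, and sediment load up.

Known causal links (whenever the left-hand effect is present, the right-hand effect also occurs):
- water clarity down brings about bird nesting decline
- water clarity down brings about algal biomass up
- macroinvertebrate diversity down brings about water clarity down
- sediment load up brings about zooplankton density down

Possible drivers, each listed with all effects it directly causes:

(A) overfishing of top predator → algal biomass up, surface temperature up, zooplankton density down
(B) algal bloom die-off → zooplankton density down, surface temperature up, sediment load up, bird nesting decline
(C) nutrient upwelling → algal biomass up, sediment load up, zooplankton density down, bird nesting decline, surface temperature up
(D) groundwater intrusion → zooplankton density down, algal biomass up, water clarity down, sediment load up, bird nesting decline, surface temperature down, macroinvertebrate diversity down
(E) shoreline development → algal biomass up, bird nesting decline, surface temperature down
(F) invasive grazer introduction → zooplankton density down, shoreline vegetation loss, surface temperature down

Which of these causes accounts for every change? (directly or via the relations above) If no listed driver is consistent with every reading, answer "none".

none

Testing each hypothesis:
(A) overfishing of top predator — does not account for water clarity down, bird nesting decline, sediment load up
(B) algal bloom die-off — algal biomass up ✗; water clarity down ✗; bird nesting decline ✓; zooplankton density down ✓; surface temperature up ✓; sediment load up ✓
(C) nutrient upwelling — algal biomass up ✓; water clarity down ✗; bird nesting decline ✓; zooplankton density down ✓; surface temperature up ✓; sediment load up ✓
(D) groundwater intrusion — algal biomass up ✓; water clarity down ✓; bird nesting decline ✓; zooplankton density down ✓; surface temperature up ✗; sediment load up ✓
(E) shoreline development — fails on water clarity down, zooplankton density down, surface temperature up, sediment load up (predicts surface temperature down, not surface temperature up)
(F) invasive grazer introduction — fails on algal biomass up, water clarity down, bird nesting decline, surface temperature up, sediment load up (predicts surface temperature down, not surface temperature up)
None of the listed candidates fits everything.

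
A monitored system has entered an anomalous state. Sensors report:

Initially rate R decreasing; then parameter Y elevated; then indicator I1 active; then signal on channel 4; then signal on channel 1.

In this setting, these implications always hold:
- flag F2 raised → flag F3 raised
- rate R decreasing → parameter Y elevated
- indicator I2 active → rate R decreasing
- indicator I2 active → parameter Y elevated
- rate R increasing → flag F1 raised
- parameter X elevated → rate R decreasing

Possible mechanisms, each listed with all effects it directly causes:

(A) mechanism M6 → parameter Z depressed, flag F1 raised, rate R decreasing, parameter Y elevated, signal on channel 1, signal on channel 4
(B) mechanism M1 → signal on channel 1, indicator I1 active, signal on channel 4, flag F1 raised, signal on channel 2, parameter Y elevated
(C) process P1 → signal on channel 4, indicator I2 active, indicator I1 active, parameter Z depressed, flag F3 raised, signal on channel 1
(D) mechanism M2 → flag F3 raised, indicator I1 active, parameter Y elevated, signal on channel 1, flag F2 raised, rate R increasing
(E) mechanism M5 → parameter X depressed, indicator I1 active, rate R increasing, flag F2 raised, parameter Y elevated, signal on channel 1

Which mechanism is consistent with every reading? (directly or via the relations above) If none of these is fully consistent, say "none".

Per-candidate check:
(A) mechanism M6 — rate R decreasing match; parameter Y elevated match; indicator I1 active miss; signal on channel 4 match; signal on channel 1 match
(B) mechanism M1 — rate R decreasing miss; parameter Y elevated match; indicator I1 active match; signal on channel 4 match; signal on channel 1 match
(C) process P1 — rate R decreasing match (through indicator I2 active → rate R decreasing); parameter Y elevated match (through indicator I2 active → parameter Y elevated); indicator I1 active match; signal on channel 4 match; signal on channel 1 match
(D) mechanism M2 — fails on rate R decreasing, signal on channel 4 (predicts rate R increasing, not rate R decreasing)
(E) mechanism M5 — fails on rate R decreasing, signal on channel 4 (predicts rate R increasing, not rate R decreasing)
(C) alone accounts for all the evidence.

C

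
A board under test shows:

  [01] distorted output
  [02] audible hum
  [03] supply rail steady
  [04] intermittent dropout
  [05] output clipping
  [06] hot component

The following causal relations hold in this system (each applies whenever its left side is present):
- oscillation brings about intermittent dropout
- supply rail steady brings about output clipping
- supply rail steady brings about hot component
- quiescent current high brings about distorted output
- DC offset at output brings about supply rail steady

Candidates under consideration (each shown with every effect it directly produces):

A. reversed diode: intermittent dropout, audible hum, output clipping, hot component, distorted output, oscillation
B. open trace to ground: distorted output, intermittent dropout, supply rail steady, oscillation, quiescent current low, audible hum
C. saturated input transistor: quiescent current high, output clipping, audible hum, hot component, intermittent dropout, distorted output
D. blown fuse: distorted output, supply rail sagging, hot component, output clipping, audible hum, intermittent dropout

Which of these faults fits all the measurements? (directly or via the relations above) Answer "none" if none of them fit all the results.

For each candidate, compare predicted effects to what was observed:
(A) reversed diode — does not account for supply rail steady
(B) open trace to ground — accounts for every observation (output clipping through supply rail steady → output clipping)
(C) saturated input transistor — does not account for supply rail steady
(D) blown fuse — fails on supply rail steady (predicts supply rail sagging, not supply rail steady)
Only (B) is consistent with every observation.

B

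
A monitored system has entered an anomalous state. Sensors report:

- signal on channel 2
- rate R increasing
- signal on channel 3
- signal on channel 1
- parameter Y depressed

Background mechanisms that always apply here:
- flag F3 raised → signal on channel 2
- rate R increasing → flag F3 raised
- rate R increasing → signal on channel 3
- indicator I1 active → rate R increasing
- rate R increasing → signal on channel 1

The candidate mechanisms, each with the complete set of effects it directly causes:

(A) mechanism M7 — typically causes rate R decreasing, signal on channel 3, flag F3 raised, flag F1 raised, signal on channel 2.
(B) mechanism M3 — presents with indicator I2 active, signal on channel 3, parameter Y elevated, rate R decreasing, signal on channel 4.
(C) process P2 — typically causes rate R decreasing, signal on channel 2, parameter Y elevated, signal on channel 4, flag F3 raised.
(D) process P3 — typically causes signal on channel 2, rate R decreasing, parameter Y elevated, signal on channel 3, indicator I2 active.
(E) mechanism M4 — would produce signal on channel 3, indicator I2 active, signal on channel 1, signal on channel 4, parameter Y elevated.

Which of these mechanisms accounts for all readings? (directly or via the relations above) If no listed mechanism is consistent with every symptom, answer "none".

For each candidate, compare predicted effects to what was observed:
(A) mechanism M7 — signal on channel 2 +; rate R increasing -; signal on channel 3 +; signal on channel 1 -; parameter Y depressed -
(B) mechanism M3 — fails on signal on channel 2, rate R increasing, signal on channel 1, parameter Y depressed (predicts rate R decreasing, not rate R increasing; predicts parameter Y elevated, not parameter Y depressed)
(C) process P2 — signal on channel 2 +; rate R increasing -; signal on channel 3 -; signal on channel 1 -; parameter Y depressed -
(D) process P3 — fails on rate R increasing, signal on channel 1, parameter Y depressed (predicts rate R decreasing, not rate R increasing; predicts parameter Y elevated, not parameter Y depressed)
(E) mechanism M4 — fails on signal on channel 2, rate R increasing, parameter Y depressed (predicts parameter Y elevated, not parameter Y depressed)
Every candidate fails on at least one observation.

none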